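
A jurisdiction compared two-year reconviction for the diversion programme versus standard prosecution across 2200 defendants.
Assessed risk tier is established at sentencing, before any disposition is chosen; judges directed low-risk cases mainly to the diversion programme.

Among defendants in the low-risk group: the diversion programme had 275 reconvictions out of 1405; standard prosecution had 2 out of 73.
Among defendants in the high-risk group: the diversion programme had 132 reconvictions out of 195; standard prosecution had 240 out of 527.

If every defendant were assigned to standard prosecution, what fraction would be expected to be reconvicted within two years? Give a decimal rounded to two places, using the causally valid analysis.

0.17

Here assessed risk tier is a common cause — it drives both which disposition a case falls under and the outcome. The crude comparison mixes populations; the stratum-specific rates are the causally relevant ones.
Standardising standard prosecution to the population assessed risk tier mix: 0.672·2/73 + 0.328·240/527 = 0.168.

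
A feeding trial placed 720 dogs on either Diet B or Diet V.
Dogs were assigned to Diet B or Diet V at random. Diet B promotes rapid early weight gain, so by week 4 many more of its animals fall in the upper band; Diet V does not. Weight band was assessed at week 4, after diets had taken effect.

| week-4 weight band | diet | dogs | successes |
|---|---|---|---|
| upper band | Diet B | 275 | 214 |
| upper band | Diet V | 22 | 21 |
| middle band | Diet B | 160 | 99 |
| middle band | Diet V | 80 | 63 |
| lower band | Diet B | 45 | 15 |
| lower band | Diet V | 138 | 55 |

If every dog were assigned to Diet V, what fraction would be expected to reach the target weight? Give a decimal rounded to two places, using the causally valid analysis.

0.58

Within every week-4 weight band level Diet V has the higher rate, yet pooled Diet B does — Simpson's reversal.
Week-4 weight band lies on the pathway diet → week-4 weight band → outcome, so adjusting for it blocks the indirect effect. For the total causal effect of diet, use the unadjusted pooled rates.
So P(outcome | do(Diet V)) is just the pooled rate for Diet V: 139/240 = 0.579.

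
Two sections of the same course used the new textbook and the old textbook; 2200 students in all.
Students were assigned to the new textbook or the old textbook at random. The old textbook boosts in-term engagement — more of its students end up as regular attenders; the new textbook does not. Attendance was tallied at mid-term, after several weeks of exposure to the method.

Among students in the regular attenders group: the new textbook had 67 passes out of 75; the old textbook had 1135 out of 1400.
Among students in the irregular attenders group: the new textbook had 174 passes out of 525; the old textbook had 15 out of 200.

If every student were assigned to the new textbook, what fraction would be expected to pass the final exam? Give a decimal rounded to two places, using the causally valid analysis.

0.40

The mid-term attendance-specific comparison favours the new textbook throughout, but the pooled figures favour the old textbook. The question is whether to condition on mid-term attendance.
Mid-term attendance is recorded after the teaching method and is itself shifted by it — it sits on the causal path from teaching method to outcome. Conditioning on a mediator would strip out part of the effect we want; the pooled comparison gives the total causal effect.
So P(outcome | do(the new textbook)) is just the pooled rate for the new textbook: 241/600 = 0.402.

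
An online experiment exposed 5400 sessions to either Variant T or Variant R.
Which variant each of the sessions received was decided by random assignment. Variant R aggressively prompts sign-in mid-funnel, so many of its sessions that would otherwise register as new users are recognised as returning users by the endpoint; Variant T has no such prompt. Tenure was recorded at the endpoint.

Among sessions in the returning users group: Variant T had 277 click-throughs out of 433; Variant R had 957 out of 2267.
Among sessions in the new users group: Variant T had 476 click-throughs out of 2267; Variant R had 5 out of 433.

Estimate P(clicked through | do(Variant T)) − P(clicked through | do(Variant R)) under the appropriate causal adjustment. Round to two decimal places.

-0.08

Stratifying would compare variants among sessions the variants themselves sorted into user tenure groups — a form of selection on an intermediate. The unconditioned pooled rates give the total causal effect.
The causal difference is the pooled difference: 0.279 − 0.356 = -0.077.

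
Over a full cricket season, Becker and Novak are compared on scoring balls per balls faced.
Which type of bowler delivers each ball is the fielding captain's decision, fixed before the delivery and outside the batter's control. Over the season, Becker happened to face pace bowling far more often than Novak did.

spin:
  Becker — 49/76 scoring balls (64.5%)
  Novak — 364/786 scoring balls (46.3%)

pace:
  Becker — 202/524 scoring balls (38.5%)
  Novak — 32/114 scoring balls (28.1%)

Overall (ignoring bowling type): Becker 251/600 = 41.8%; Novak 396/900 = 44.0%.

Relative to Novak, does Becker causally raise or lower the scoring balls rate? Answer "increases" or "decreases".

increases

Bowling type differs across players for reasons unrelated to any effect of the player itself, and it separately predicts the outcome — a classic confounder. We must compare within bowling type levels.
Within each level — spin: 64.5% vs 46.3%; pace: 38.5% vs 28.1% — Becker is higher every time.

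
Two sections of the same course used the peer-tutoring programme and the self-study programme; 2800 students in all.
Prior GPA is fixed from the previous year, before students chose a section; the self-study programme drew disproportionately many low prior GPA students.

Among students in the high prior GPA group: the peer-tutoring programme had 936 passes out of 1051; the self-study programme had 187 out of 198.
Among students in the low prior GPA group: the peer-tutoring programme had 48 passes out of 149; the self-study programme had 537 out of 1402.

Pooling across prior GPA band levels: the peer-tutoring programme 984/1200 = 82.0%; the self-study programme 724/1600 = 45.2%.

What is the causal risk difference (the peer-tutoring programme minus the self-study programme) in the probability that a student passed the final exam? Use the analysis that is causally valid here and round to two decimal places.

Prior GPA band satisfies the back-door criterion: it is not a descendant of the teaching method, and it blocks the spurious path from teaching method to outcome. Adjusting for it (i.e., using the within-prior GPA band rates) gives the causal effect.
Adjusting over the population distribution of prior GPA band: 0.446·(0.891−0.944) + 0.554·(0.322−0.383) = -0.058.

-0.06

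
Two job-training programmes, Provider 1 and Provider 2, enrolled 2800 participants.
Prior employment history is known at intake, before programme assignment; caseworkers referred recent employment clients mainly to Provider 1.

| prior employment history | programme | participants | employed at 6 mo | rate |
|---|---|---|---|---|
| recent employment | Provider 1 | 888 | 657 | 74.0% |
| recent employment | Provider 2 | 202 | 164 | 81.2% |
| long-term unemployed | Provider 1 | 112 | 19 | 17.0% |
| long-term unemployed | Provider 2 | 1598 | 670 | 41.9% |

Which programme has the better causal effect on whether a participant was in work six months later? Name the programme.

Here prior employment history is a common cause — it drives both which programme a case falls under and the outcome. The crude comparison mixes populations; the stratum-specific rates are the causally relevant ones.
Within each level — recent employment: 74.0% vs 81.2%; long-term unemployed: 17.0% vs 41.9% — Provider 2 is higher every time.

Provider 2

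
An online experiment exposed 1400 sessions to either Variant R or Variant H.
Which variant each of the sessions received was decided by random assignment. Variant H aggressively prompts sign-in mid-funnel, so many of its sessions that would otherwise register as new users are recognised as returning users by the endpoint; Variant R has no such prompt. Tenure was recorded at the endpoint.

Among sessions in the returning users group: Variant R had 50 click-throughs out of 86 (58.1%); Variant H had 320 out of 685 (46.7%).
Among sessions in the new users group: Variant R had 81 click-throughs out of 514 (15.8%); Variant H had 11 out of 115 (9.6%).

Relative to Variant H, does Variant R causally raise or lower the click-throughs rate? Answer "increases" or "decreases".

decreases

Variant R is higher inside every user tenure stratum but Variant H is higher in aggregate. Whether to stratify depends on how user tenure relates to the variant.
User tenure lies on the pathway variant → user tenure → outcome, so adjusting for it blocks the indirect effect. For the total causal effect of variant, use the unadjusted pooled rates.
Pooled: Variant R 21.8% vs Variant H 41.4%; Variant H is higher overall.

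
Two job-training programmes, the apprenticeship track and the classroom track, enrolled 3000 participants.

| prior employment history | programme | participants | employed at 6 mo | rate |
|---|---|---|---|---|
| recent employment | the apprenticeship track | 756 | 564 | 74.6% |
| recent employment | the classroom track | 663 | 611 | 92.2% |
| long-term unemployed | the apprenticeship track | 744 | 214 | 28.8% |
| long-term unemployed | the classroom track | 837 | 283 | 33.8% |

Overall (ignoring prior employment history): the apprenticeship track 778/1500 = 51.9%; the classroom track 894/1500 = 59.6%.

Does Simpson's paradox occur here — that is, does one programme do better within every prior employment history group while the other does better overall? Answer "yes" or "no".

no

Within each prior employment history level (recent employment 74.6% vs 92.2%; long-term unemployed 28.8% vs 33.8%), the classroom track has the higher rate every time. Pooled: 51.9% vs 59.6% — the classroom track has the higher rate overall. They agree.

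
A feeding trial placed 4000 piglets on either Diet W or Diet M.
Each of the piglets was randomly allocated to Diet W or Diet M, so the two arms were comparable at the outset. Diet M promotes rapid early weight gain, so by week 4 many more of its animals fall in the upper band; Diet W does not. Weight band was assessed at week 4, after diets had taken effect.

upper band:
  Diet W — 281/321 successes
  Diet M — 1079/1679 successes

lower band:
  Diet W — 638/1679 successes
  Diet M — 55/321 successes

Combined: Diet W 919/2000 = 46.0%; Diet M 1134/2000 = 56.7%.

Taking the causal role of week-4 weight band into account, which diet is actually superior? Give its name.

Diet M

Diet W is higher inside every week-4 weight band stratum but Diet M is higher in aggregate. Whether to stratify depends on how week-4 weight band relates to the diet.
Week-4 weight band here is a post-treatment variable shaped by the diet; conditioning on it would introduce bias rather than remove it. The overall comparison is the causal one.
Pooled: Diet W 46.0% vs Diet M 56.7%; Diet M is higher overall.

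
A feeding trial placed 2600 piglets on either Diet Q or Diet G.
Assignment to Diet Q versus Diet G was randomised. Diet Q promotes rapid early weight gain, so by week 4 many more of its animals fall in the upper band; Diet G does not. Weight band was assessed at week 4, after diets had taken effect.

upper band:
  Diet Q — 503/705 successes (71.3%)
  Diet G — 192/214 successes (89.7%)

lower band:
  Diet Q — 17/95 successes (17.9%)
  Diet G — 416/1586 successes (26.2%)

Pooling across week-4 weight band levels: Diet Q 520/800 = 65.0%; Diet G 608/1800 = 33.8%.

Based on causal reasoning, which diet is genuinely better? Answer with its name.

Week-4 weight band lies on the pathway diet → week-4 weight band → outcome, so adjusting for it blocks the indirect effect. For the total causal effect of diet, use the unadjusted pooled rates.
Pooled: Diet Q 65.0% vs Diet G 33.8%; Diet Q is higher overall.

Diet Q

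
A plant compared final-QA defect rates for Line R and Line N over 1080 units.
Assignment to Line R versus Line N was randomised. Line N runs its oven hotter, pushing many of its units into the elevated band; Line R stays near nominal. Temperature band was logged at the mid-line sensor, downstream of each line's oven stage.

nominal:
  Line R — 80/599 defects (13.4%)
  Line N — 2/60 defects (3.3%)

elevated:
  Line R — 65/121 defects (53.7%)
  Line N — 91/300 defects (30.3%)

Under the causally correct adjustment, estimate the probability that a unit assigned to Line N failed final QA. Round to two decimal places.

Line N is lower inside every in-process temperature band stratum but Line R is lower in aggregate. Whether to stratify depends on how in-process temperature band relates to the line.
The distribution of in-process temperature band is itself part of what the line does — it is an intermediate outcome. Holding it fixed would remove that part of the effect; the total effect is the pooled difference.
So P(outcome | do(Line N)) is just the pooled rate for Line N: 93/360 = 0.258.

0.26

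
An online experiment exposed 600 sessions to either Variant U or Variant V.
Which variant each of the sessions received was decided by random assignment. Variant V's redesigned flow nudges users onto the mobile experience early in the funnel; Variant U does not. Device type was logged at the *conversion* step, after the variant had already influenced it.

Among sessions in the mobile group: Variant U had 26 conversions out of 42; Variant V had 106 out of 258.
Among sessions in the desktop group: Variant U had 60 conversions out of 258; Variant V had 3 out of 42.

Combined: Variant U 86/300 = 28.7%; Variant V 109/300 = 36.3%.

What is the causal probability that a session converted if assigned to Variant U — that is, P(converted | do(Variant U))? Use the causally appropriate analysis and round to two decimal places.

0.29

The device type-specific comparison favours Variant U throughout, but the pooled figures favour Variant V. The question is whether to condition on device type.
The distribution of device type is itself part of what the variant does — it is an intermediate outcome. Holding it fixed would remove that part of the effect; the total effect is the pooled difference.
So P(outcome | do(Variant U)) is just the pooled rate for Variant U: 86/300 = 0.287.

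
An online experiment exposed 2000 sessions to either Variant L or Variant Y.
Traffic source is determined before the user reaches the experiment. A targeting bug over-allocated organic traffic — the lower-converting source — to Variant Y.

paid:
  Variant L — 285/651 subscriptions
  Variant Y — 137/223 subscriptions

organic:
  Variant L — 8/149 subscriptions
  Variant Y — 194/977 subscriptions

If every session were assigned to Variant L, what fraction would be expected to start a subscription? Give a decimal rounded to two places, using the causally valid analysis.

0.22

The stratified and pooled comparisons disagree (Variant Y wins within each traffic source; Variant L wins overall), so the answer turns on the causal role of traffic source.
Here traffic source is a common cause — it drives both which variant a case falls under and the outcome. The crude comparison mixes populations; the stratum-specific rates are the causally relevant ones.
Standardising Variant L to the population traffic source mix: 0.437·285/651 + 0.563·8/149 = 0.222.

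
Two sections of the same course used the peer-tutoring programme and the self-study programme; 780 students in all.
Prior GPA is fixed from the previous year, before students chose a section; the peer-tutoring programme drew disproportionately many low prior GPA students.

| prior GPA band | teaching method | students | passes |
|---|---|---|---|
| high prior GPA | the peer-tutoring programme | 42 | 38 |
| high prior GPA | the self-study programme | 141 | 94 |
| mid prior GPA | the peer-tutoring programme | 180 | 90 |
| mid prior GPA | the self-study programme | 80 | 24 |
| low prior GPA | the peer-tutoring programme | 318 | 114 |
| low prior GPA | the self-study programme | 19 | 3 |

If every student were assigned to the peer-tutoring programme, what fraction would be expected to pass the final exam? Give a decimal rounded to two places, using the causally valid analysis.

0.53

Prior GPA band differs across teaching methods for reasons unrelated to any effect of the teaching method itself, and it separately predicts the outcome — a classic confounder. We must compare within prior GPA band levels.
Standardising the peer-tutoring programme to the population prior GPA band mix: 0.235·38/42 + 0.333·90/180 + 0.432·114/318 = 0.534.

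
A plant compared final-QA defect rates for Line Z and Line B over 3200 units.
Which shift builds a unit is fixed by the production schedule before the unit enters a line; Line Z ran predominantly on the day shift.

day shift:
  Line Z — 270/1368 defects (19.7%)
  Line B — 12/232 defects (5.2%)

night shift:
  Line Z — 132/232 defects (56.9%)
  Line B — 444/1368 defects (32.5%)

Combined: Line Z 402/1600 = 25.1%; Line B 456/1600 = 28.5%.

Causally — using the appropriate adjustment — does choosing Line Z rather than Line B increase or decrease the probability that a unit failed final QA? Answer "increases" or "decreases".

increases

Shift satisfies the back-door criterion: it is not a descendant of the line, and it blocks the spurious path from line to outcome. Adjusting for it (i.e., using the within-shift rates) gives the causal effect.
Within each level — day shift: 19.7% vs 5.2%; night shift: 56.9% vs 32.5% — Line B is lower every time.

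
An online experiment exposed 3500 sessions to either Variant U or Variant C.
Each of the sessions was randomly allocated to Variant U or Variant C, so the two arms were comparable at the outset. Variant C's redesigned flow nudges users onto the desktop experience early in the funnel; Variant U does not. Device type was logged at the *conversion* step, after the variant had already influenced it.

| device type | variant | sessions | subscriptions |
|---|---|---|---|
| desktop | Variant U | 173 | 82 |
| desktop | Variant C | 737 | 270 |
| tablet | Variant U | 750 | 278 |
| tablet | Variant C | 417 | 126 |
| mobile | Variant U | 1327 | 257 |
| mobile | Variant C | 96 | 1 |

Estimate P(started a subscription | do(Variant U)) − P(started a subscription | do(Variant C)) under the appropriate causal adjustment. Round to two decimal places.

Variant U is higher inside every device type stratum but Variant C is higher in aggregate. Whether to stratify depends on how device type relates to the variant.
Device type is downstream of the variant. One should not condition on a consequence of treatment, so the overall rates are the right comparison.
The causal difference is the pooled difference: 0.274 − 0.318 = -0.043.

-0.04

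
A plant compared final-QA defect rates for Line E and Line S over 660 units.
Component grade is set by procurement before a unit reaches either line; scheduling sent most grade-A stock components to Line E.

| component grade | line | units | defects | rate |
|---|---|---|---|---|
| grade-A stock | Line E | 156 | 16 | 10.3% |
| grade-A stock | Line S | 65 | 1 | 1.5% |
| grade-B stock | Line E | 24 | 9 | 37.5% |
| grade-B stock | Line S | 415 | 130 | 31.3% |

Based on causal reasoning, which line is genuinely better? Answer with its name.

Line S

The stratified and pooled comparisons disagree (Line S wins within each component grade; Line E wins overall), so the answer turns on the causal role of component grade.
Component grade differs across lines for reasons unrelated to any effect of the line itself, and it separately predicts the outcome — a classic confounder. We must compare within component grade levels.
Within each level — grade-A stock: 10.3% vs 1.5%; grade-B stock: 37.5% vs 31.3% — Line S is lower every time.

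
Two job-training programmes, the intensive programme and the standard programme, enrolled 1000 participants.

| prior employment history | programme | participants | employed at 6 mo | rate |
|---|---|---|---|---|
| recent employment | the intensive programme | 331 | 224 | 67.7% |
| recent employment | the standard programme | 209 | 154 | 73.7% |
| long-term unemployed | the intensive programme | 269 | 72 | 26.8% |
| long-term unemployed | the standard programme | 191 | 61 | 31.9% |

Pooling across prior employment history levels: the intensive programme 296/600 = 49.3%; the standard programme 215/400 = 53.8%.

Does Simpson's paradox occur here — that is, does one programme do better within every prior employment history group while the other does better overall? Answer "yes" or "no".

no

Within each prior employment history level (recent employment 67.7% vs 73.7%; long-term unemployed 26.8% vs 31.9%), the standard programme has the higher rate every time. Pooled: 49.3% vs 53.8% — the standard programme has the higher rate overall. They agree.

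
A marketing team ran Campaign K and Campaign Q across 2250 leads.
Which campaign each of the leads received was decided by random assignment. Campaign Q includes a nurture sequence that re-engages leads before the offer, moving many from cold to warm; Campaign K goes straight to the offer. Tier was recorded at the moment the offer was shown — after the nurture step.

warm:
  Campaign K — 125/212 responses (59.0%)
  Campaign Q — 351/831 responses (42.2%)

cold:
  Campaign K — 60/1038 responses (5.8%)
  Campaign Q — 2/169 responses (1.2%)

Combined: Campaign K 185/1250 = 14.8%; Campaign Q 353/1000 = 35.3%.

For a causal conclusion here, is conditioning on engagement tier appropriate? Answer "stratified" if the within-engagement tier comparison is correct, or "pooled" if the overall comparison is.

pooled

The engagement tier-specific comparison favours Campaign K throughout, but the pooled figures favour Campaign Q. The question is whether to condition on engagement tier.
Engagement tier is downstream of the campaign. One should not condition on a consequence of treatment, so the overall rates are the right comparison.
Pooled: Campaign K 14.8% vs Campaign Q 35.3%; Campaign Q is higher overall.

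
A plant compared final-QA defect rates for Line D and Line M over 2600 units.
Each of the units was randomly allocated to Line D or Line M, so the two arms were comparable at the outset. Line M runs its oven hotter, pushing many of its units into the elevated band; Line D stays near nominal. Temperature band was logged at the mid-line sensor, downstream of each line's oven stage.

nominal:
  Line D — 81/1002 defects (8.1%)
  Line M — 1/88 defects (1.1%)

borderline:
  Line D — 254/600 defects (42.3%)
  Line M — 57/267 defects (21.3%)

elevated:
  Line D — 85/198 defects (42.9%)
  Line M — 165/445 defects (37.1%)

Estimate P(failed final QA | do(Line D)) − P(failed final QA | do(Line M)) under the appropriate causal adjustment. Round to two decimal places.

Because the line influences in-process temperature band, in-process temperature band is a post-treatment mediator, not a confounder. Stratifying on it would bias the estimate; the causal effect is the crude pooled difference.
The causal difference is the pooled difference: 0.233 − 0.279 = -0.045.

-0.05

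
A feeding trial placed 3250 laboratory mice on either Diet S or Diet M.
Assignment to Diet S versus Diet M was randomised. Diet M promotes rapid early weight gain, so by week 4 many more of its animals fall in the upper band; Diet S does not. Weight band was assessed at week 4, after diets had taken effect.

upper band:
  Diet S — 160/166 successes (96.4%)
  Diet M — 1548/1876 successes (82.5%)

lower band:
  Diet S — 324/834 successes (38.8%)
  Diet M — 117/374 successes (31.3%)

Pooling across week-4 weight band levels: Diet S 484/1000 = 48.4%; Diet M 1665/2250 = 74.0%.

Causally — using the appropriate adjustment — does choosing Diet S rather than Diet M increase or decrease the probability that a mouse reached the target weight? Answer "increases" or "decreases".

decreases

The stratified and pooled comparisons disagree (Diet S wins within each week-4 weight band; Diet M wins overall), so the answer turns on the causal role of week-4 weight band.
Stratifying would compare diets among laboratory mice the diets themselves sorted into week-4 weight band groups — a form of selection on an intermediate. The unconditioned pooled rates give the total causal effect.
Pooled: Diet S 48.4% vs Diet M 74.0%; Diet M is higher overall.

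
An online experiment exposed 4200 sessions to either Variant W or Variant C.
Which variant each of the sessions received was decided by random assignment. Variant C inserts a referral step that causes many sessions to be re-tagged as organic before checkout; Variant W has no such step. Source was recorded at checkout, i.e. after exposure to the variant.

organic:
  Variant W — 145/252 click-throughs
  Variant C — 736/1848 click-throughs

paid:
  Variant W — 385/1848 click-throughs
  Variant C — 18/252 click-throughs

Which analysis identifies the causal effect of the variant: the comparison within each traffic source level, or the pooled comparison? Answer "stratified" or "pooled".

Traffic source is downstream of the variant. One should not condition on a consequence of treatment, so the overall rates are the right comparison.
Pooled: Variant W 25.2% vs Variant C 35.9%; Variant C is higher overall.

pooled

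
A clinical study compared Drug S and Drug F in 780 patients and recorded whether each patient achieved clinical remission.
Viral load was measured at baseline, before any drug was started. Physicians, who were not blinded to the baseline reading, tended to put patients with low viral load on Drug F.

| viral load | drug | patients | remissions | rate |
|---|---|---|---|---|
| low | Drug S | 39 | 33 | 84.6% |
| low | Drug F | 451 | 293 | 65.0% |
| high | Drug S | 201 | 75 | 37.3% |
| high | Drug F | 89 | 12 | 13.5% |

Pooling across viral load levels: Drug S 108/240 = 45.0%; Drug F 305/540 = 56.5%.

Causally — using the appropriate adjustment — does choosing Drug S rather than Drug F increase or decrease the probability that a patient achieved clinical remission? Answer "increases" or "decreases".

Viral load differs across drugs for reasons unrelated to any effect of the drug itself, and it separately predicts the outcome — a classic confounder. We must compare within viral load levels.
Within each level — low: 84.6% vs 65.0%; high: 37.3% vs 13.5% — Drug S is higher every time.

increases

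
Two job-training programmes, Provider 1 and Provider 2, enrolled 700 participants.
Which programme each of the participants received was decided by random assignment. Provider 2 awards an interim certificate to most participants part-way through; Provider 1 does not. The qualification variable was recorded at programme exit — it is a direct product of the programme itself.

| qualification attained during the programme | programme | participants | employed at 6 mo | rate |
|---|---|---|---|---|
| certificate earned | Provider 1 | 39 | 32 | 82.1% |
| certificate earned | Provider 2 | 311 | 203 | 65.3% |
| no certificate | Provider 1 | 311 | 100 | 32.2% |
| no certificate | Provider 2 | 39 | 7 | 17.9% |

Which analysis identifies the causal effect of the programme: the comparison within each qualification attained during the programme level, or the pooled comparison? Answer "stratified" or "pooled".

The stratified and pooled comparisons disagree (Provider 1 wins within each qualification attained during the programme; Provider 2 wins overall), so the answer turns on the causal role of qualification attained during the programme.
Qualification attained during the programme is recorded after the programme and is itself shifted by it — it sits on the causal path from programme to outcome. Conditioning on a mediator would strip out part of the effect we want; the pooled comparison gives the total causal effect.
Pooled: Provider 1 37.7% vs Provider 2 60.0%; Provider 2 is higher overall.

pooled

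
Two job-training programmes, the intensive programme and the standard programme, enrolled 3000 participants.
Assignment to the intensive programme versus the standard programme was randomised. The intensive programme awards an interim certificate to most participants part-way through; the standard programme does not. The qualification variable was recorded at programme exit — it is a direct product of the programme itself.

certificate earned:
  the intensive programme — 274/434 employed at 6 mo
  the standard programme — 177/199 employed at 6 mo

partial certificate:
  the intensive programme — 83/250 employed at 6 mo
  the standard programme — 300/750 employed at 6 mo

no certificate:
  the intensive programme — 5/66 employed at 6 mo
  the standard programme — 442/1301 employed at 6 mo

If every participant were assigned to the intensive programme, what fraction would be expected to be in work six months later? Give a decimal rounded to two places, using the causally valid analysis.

Qualification attained during the programme is downstream of the programme. One should not condition on a consequence of treatment, so the overall rates are the right comparison.
So P(outcome | do(the intensive programme)) is just the pooled rate for the intensive programme: 362/750 = 0.483.

0.48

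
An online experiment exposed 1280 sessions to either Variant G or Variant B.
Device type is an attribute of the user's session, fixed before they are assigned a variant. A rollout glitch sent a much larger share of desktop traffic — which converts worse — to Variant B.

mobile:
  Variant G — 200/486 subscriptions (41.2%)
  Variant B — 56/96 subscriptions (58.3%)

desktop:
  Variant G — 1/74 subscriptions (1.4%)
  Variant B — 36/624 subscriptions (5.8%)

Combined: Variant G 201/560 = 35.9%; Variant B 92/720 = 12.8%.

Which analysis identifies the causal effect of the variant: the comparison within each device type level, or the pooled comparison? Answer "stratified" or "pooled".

stratified

Device type is set before the variant has any effect — it is not caused by the variant — and it independently drives the outcome. That makes it a confounder, so the causal comparison is within device type levels.
Within each level — mobile: 41.2% vs 58.3%; desktop: 1.4% vs 5.8% — Variant B is higher every time.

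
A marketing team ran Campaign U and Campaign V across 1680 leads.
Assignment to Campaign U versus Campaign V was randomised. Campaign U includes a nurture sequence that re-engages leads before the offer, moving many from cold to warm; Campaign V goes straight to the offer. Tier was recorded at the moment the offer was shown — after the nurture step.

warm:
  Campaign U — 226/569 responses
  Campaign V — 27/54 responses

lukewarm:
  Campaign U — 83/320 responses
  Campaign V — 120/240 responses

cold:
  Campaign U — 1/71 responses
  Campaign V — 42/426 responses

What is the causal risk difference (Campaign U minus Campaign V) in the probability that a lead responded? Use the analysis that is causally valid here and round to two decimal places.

The distribution of engagement tier is itself part of what the campaign does — it is an intermediate outcome. Holding it fixed would remove that part of the effect; the total effect is the pooled difference.
The causal difference is the pooled difference: 0.323 − 0.263 = +0.060.

+0.06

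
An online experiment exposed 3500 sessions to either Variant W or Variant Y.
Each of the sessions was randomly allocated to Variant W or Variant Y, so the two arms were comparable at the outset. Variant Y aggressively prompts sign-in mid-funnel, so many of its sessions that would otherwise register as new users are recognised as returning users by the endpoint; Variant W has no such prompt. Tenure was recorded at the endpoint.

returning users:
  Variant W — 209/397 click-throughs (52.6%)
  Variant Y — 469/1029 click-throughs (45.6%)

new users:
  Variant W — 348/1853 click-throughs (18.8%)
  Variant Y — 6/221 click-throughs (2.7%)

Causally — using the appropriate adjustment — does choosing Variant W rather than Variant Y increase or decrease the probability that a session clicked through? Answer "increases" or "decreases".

decreases

The user tenure-specific comparison favours Variant W throughout, but the pooled figures favour Variant Y. The question is whether to condition on user tenure.
User tenure is downstream of the variant. One should not condition on a consequence of treatment, so the overall rates are the right comparison.
Pooled: Variant W 24.8% vs Variant Y 38.0%; Variant Y is higher overall.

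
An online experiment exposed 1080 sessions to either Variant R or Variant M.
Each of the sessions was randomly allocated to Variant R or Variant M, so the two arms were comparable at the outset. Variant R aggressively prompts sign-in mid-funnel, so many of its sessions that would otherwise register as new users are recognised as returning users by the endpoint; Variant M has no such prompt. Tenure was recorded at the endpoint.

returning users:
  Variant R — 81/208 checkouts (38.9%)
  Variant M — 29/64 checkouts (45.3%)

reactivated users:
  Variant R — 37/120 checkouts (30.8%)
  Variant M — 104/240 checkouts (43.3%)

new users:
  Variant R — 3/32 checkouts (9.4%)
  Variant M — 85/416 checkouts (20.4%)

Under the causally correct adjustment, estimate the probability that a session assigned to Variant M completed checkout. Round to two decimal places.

0.30

User tenure is downstream of the variant. One should not condition on a consequence of treatment, so the overall rates are the right comparison.
So P(outcome | do(Variant M)) is just the pooled rate for Variant M: 218/720 = 0.303.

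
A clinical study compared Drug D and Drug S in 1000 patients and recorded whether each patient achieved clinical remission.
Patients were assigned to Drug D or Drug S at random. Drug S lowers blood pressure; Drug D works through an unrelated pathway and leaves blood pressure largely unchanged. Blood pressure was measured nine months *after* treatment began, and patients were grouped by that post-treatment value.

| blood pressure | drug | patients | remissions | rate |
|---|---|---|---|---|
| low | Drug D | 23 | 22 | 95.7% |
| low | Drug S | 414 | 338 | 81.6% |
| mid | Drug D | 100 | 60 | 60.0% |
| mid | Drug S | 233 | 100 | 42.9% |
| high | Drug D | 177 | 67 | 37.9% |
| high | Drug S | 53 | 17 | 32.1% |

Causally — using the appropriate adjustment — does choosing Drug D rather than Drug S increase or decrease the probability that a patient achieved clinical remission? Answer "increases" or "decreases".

decreases

Blood pressure is downstream of the drug. One should not condition on a consequence of treatment, so the overall rates are the right comparison.
Pooled: Drug D 49.7% vs Drug S 65.0%; Drug S is higher overall.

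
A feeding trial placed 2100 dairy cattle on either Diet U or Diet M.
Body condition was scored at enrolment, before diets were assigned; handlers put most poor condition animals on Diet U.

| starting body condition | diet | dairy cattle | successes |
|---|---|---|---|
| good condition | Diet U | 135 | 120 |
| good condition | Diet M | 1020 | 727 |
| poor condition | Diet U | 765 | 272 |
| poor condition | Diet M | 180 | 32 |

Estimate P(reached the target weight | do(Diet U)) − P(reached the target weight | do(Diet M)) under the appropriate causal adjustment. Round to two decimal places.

+0.18

Here starting body condition is a common cause — it drives both which diet a case falls under and the outcome. The crude comparison mixes populations; the stratum-specific rates are the causally relevant ones.
Adjusting over the population distribution of starting body condition: 0.550·(0.889−0.713) + 0.450·(0.356−0.178) = +0.177.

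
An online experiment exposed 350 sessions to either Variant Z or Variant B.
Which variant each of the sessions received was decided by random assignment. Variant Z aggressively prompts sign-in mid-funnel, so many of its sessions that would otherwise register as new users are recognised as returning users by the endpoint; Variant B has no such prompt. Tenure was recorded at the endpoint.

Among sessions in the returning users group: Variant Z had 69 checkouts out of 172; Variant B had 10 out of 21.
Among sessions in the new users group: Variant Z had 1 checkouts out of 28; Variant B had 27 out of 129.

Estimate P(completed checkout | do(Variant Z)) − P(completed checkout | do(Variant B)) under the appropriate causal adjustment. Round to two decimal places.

Within every user tenure level Variant B has the higher rate, yet pooled Variant Z does — Simpson's reversal.
The distribution of user tenure is itself part of what the variant does — it is an intermediate outcome. Holding it fixed would remove that part of the effect; the total effect is the pooled difference.
The causal difference is the pooled difference: 0.350 − 0.247 = +0.103.

+0.10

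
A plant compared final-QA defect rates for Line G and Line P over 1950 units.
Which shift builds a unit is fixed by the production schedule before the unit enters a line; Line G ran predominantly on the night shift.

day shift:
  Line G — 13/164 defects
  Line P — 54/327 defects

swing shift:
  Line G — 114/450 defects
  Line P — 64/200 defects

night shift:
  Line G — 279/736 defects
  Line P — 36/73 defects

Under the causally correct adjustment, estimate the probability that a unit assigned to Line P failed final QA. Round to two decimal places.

Shift satisfies the back-door criterion: it is not a descendant of the line, and it blocks the spurious path from line to outcome. Adjusting for it (i.e., using the within-shift rates) gives the causal effect.
Standardising Line P to the population shift mix: 0.252·54/327 + 0.333·64/200 + 0.415·36/73 = 0.353.

0.35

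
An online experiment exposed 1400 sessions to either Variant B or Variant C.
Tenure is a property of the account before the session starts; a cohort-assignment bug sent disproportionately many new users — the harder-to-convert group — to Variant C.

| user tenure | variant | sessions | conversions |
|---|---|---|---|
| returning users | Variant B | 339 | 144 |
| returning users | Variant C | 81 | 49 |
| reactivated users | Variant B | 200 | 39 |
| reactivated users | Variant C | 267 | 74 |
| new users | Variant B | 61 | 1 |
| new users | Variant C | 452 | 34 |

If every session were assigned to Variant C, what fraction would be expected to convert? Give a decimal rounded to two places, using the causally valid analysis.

The stratified and pooled comparisons disagree (Variant C wins within each user tenure; Variant B wins overall), so the answer turns on the causal role of user tenure.
User tenure is set before the variant has any effect — it is not caused by the variant — and it independently drives the outcome. That makes it a confounder, so the causal comparison is within user tenure levels.
Standardising Variant C to the population user tenure mix: 0.300·49/81 + 0.334·74/267 + 0.366·34/452 = 0.301.

0.30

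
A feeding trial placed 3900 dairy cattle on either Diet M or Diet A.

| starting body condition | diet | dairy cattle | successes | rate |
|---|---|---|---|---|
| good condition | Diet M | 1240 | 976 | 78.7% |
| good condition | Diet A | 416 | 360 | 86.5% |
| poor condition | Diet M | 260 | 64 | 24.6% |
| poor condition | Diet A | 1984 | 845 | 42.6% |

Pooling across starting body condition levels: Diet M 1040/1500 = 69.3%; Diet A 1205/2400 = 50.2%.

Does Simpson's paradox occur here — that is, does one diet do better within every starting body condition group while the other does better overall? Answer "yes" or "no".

Within each starting body condition level (good condition 78.7% vs 86.5%; poor condition 24.6% vs 42.6%), Diet A has the higher rate every time. Pooled: 69.3% vs 50.2% — Diet M has the higher rate overall. The two comparisons disagree.

yes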